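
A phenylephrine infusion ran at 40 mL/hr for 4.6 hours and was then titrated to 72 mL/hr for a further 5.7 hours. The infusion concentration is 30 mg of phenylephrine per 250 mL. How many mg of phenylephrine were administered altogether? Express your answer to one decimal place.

Concentration = 30 mg ÷ 250 mL = 0.12 mg/mL
Stage 1: 40 mL/hr × 4.6 hr = 184 mL → 184 mL × 0.12 mg/mL = 22.08 mg
Stage 2: 72 mL/hr × 5.7 hr = 410.4 mL → 410.4 mL × 0.12 mg/mL = 49.248 mg
Total = 22.08 + 49.248 = 71.328 mg

71.3 mg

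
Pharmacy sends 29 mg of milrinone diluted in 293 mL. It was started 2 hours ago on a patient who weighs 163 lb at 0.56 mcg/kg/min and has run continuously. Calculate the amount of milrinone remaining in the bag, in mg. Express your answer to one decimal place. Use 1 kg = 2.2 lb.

Weight = 163 lb ÷ 2.2 lb/kg = 74.09091 kg
Dose = 0.56 mcg/kg/min × 74.09091 kg = 41.49091 mcg/min
41.49091 mcg/min × 60 min/hr = 2489.455 mcg/hr
Concentration = 29 mg ÷ 293 mL = 0.09897611 mg/mL = 98.97611 mcg/mL
Rate = 2489.455 mcg/hr ÷ 98.97611 mcg/mL = 25.15208 mL/hr
Volume infused = 25.15208 mL/hr × 2 hr = 50.30415 mL
Volume remaining = 293 − 50.30415 = 242.6958 mL
Drug remaining = 242.6958 mL × 98.97611 mcg/mL = 24021.09 mcg = 24.02109 mg

24.0 mg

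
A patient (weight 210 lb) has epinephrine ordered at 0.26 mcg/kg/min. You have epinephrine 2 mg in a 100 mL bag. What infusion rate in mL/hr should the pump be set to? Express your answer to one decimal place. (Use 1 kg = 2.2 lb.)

74.5 mL/hr

Weight = 210 lb ÷ 2.2 lb/kg = 95.45455 kg
Dose = 0.26 mcg/kg/min × 95.45455 kg = 24.81818 mcg/min
24.81818 mcg/min × 60 min/hr = 1489.091 mcg/hr
Concentration = 2 mg ÷ 100 mL = 0.02 mg/mL = 20 mcg/mL
Rate = 1489.091 mcg/hr ÷ 20 mcg/mL = 74.45455 mL/hr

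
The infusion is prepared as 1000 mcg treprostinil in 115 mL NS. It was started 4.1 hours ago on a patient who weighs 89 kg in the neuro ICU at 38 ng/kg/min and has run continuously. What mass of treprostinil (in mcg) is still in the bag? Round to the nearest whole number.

Dose = 38 ng/kg/min × 89 kg = 3382 ng/min
3382 ng/min × 60 min/hr = 202920 ng/hr
Concentration = 1000 mcg ÷ 115 mL = 8.695652 mcg/mL = 8695.652 ng/mL
Rate = 202920 ng/hr ÷ 8695.652 ng/mL = 23.3358 mL/hr
Volume infused = 23.3358 mL/hr × 4.1 hr = 95.67678 mL
Volume remaining = 115 − 95.67678 = 19.32322 mL
Drug remaining = 19.32322 mL × 8695.652 ng/mL = 168028 ng = 168.028 mcg

168 mcg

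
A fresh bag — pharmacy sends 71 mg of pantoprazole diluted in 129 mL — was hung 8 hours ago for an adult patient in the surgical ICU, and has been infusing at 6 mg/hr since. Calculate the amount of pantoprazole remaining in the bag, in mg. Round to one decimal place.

23.0 mg

Concentration = 71 mg ÷ 129 mL = 0.5503876 mg/mL
Rate = 6 mg/hr ÷ 0.5503876 mg/mL = 10.90141 mL/hr
Volume infused = 10.90141 mL/hr × 8 hr = 87.21127 mL
Volume remaining = 129 − 87.21127 = 41.78873 mL
Drug remaining = 41.78873 mL × 0.5503876 mg/mL = 23 mg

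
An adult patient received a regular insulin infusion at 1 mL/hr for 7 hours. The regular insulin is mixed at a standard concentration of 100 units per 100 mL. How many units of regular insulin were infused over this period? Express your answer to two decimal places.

Concentration = 100 units ÷ 100 mL = 1 units/mL
Drug rate = 1 mL/hr × 1 units/mL = 1 units/hr
Total = 1 units/hr × 7 hr = 7 units

7.00 units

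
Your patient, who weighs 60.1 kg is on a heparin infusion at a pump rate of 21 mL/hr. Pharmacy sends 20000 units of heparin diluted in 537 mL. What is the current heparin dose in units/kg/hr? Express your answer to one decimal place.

13.0 units/kg/hr

Concentration = 20000 units ÷ 537 mL = 37.24395 units/mL
Drug rate = 21 mL/hr × 37.24395 units/mL = 782.1229 units/hr
782.1229 units/hr ÷ 60.1 kg = 13.01369 units/kg/hr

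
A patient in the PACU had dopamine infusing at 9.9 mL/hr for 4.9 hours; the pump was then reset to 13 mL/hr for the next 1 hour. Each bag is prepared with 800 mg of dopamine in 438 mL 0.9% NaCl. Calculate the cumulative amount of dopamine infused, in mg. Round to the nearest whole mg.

Concentration = 800 mg ÷ 438 mL = 1.826484 mg/mL
Stage 1: 9.9 mL/hr × 4.9 hr = 48.51 mL → 48.51 mL × 1.826484 mg/mL = 88.60274 mg
Stage 2: 13 mL/hr × 1 hr = 13 mL → 13 mL × 1.826484 mg/mL = 23.74429 mg
Total = 88.60274 + 23.74429 = 112.347 mg

112 mg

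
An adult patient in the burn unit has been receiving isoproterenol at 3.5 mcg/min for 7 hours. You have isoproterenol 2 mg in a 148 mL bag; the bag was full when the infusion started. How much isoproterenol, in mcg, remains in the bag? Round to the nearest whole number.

3.5 mcg/min × 60 min/hr = 210 mcg/hr
Concentration = 2 mg ÷ 148 mL = 0.01351351 mg/mL = 13.51351 mcg/mL
Rate = 210 mcg/hr ÷ 13.51351 mcg/mL = 15.54 mL/hr
Volume infused = 15.54 mL/hr × 7 hr = 108.78 mL
Volume remaining = 148 − 108.78 = 39.22 mL
Drug remaining = 39.22 mL × 13.51351 mcg/mL = 530 mcg

530 mcg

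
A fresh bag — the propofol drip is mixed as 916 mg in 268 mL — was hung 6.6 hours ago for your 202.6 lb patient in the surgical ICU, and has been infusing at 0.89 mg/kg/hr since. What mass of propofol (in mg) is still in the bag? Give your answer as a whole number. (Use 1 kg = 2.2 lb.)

Weight = 202.6 lb ÷ 2.2 lb/kg = 92.09091 kg
Dose = 0.89 mg/kg/hr × 92.09091 kg = 81.96091 mg/hr
Concentration = 916 mg ÷ 268 mL = 3.41791 mg/mL
Rate = 81.96091 mg/hr ÷ 3.41791 mg/mL = 23.97983 mL/hr
Volume infused = 23.97983 mL/hr × 6.6 hr = 158.2669 mL
Volume remaining = 268 − 158.2669 = 109.7331 mL
Drug remaining = 109.7331 mL × 3.41791 mg/mL = 375.058 mg

375 mg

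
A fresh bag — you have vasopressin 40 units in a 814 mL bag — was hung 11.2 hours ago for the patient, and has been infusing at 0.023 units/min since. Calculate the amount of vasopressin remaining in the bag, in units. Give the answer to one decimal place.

0.023 units/min × 60 min/hr = 1.38 units/hr
Concentration = 40 units ÷ 814 mL = 0.04914005 units/mL
Rate = 1.38 units/hr ÷ 0.04914005 units/mL = 28.083 mL/hr
Volume infused = 28.083 mL/hr × 11.2 hr = 314.5296 mL
Volume remaining = 814 − 314.5296 = 499.4704 mL
Drug remaining = 499.4704 mL × 0.04914005 units/mL = 24.544 units

24.5 units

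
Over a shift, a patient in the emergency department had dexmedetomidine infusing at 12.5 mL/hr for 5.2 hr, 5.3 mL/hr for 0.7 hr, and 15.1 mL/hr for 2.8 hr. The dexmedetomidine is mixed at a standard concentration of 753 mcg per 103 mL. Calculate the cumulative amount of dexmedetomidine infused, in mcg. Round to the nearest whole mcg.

Concentration = 753 mcg ÷ 103 mL = 7.31068 mcg/mL
Stage 1: 12.5 mL/hr × 5.2 hr = 65 mL → 65 mL × 7.31068 mcg/mL = 475.1942 mcg
Stage 2: 5.3 mL/hr × 0.7 hr = 3.71 mL → 3.71 mL × 7.31068 mcg/mL = 27.12262 mcg
Stage 3: 15.1 mL/hr × 2.8 hr = 42.28 mL → 42.28 mL × 7.31068 mcg/mL = 309.0955 mcg
Total = 475.1942 + 27.12262 + 309.0955 = 811.4123 mcg

811 mcg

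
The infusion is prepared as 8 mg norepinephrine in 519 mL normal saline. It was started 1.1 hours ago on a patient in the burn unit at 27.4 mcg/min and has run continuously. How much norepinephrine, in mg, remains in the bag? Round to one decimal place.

27.4 mcg/min × 60 min/hr = 1644 mcg/hr
Concentration = 8 mg ÷ 519 mL = 0.01541426 mg/mL = 15.41426 mcg/mL
Rate = 1644 mcg/hr ÷ 15.41426 mcg/mL = 106.6545 mL/hr
Volume infused = 106.6545 mL/hr × 1.1 hr = 117.32 mL
Volume remaining = 519 − 117.32 = 401.68 mL
Drug remaining = 401.68 mL × 15.41426 mcg/mL = 6191.6 mcg = 6.1916 mg

6.2 mg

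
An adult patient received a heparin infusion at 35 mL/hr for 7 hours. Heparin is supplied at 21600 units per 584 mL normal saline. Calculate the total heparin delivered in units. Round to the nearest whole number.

Concentration = 21600 units ÷ 584 mL = 36.9863 units/mL
Drug rate = 35 mL/hr × 36.9863 units/mL = 1294.521 units/hr
Total = 1294.521 units/hr × 7 hr = 9061.644 units

9062 units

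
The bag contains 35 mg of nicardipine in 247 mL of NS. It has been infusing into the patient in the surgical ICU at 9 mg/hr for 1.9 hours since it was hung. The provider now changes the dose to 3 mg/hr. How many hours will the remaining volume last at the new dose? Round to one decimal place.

Initial rate:
Concentration = 35 mg ÷ 247 mL = 0.1417004 mg/mL
Rate = 9 mg/hr ÷ 0.1417004 mg/mL = 63.51429 mL/hr
Volume infused so far = 63.51429 mL/hr × 1.9 hr = 120.6771 mL
Volume remaining = 247 − 120.6771 = 126.3229 mL
New rate:
Rate = 3 mg/hr ÷ 0.1417004 mg/mL = 21.17143 mL/hr
Time remaining = 126.3229 mL ÷ 21.17143 mL/hr = 5.966667 hr

6.0 hours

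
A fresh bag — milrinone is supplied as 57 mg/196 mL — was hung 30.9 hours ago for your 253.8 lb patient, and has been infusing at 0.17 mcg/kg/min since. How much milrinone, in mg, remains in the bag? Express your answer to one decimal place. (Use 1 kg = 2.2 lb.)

20.6 mg

Weight = 253.8 lb ÷ 2.2 lb/kg = 115.3636 kg
Dose = 0.17 mcg/kg/min × 115.3636 kg = 19.61182 mcg/min
19.61182 mcg/min × 60 min/hr = 1176.709 mcg/hr
Concentration = 57 mg ÷ 196 mL = 0.2908163 mg/mL = 290.8163 mcg/mL
Rate = 1176.709 mcg/hr ÷ 290.8163 mcg/mL = 4.046228 mL/hr
Volume infused = 4.046228 mL/hr × 30.9 hr = 125.0284 mL
Volume remaining = 196 − 125.0284 = 70.97156 mL
Drug remaining = 70.97156 mL × 290.8163 mcg/mL = 20639.69 mcg = 20.63969 mg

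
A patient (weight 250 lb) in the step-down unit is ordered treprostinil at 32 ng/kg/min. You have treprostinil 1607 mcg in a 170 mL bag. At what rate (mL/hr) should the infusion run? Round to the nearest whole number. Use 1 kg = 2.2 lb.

Weight = 250 lb ÷ 2.2 lb/kg = 113.6364 kg
Dose = 32 ng/kg/min × 113.6364 kg = 3636.364 ng/min
3636.364 ng/min × 60 min/hr = 218181.8 ng/hr
Concentration = 1607 mcg ÷ 170 mL = 9.452941 mcg/mL = 9452.941 ng/mL
Rate = 218181.8 ng/hr ÷ 9452.941 ng/mL = 23.08084 mL/hr

23 mL/hr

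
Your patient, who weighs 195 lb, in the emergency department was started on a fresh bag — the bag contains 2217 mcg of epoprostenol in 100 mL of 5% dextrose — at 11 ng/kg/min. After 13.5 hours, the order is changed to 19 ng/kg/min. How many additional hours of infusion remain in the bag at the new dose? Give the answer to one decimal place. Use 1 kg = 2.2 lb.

Initial rate:
Weight = 195 lb ÷ 2.2 lb/kg = 88.63636 kg
Dose = 11 ng/kg/min × 88.63636 kg = 975 ng/min
975 ng/min × 60 min/hr = 58500 ng/hr
Concentration = 2217 mcg ÷ 100 mL = 22.17 mcg/mL = 22170 ng/mL
Rate = 58500 ng/hr ÷ 22170 ng/mL = 2.638701 mL/hr
Volume infused so far = 2.638701 mL/hr × 13.5 hr = 35.62246 mL
Volume remaining = 100 − 35.62246 = 64.37754 mL
New rate:
Dose = 19 ng/kg/min × 88.63636 kg = 1684.091 ng/min
1684.091 ng/min × 60 min/hr = 101045.5 ng/hr
Rate = 101045.5 ng/hr ÷ 22170 ng/mL = 4.557756 mL/hr
Time remaining = 64.37754 mL ÷ 4.557756 mL/hr = 14.12483 hr

14.1 hours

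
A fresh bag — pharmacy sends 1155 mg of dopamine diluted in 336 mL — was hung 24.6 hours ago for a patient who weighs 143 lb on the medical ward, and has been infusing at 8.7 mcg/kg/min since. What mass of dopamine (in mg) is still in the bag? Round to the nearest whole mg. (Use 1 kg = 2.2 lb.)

320 mg

Weight = 143 lb ÷ 2.2 lb/kg = 65 kg
Dose = 8.7 mcg/kg/min × 65 kg = 565.5 mcg/min
565.5 mcg/min × 60 min/hr = 33930 mcg/hr
Concentration = 1155 mg ÷ 336 mL = 3.4375 mg/mL = 3437.5 mcg/mL
Rate = 33930 mcg/hr ÷ 3437.5 mcg/mL = 9.870545 mL/hr
Volume infused = 9.870545 mL/hr × 24.6 hr = 242.8154 mL
Volume remaining = 336 − 242.8154 = 93.18458 mL
Drug remaining = 93.18458 mL × 3437.5 mcg/mL = 320322 mcg = 320.322 mg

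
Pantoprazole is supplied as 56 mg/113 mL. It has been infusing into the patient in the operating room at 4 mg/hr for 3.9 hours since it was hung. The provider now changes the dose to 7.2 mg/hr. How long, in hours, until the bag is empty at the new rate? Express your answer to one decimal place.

Initial rate:
Concentration = 56 mg ÷ 113 mL = 0.4955752 mg/mL
Rate = 4 mg/hr ÷ 0.4955752 mg/mL = 8.071429 mL/hr
Volume infused so far = 8.071429 mL/hr × 3.9 hr = 31.47857 mL
Volume remaining = 113 − 31.47857 = 81.52143 mL
New rate:
Rate = 7.2 mg/hr ÷ 0.4955752 mg/mL = 14.52857 mL/hr
Time remaining = 81.52143 mL ÷ 14.52857 mL/hr = 5.611111 hr

5.6 hours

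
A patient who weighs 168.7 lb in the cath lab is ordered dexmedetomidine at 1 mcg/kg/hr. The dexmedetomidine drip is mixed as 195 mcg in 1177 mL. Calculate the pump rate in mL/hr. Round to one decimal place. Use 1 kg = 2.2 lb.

Weight = 168.7 lb ÷ 2.2 lb/kg = 76.68182 kg
Dose = 1 mcg/kg/hr × 76.68182 kg = 76.68182 mcg/hr
Concentration = 195 mcg ÷ 1177 mL = 0.1656754 mcg/mL
Rate = 76.68182 mcg/hr ÷ 0.1656754 mcg/mL = 462.8436 mL/hr

462.8 mL/hr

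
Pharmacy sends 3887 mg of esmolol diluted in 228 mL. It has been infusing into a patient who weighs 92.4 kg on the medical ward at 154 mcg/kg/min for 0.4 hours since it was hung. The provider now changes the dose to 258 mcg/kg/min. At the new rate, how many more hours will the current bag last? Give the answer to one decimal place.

Initial rate:
Dose = 154 mcg/kg/min × 92.4 kg = 14229.6 mcg/min
14229.6 mcg/min × 60 min/hr = 853776 mcg/hr
Concentration = 3887 mg ÷ 228 mL = 17.04825 mg/mL = 17048.25 mcg/mL
Rate = 853776 mcg/hr ÷ 17048.25 mcg/mL = 50.07999 mL/hr
Volume infused so far = 50.07999 mL/hr × 0.4 hr = 20.032 mL
Volume remaining = 228 − 20.032 = 207.968 mL
New rate:
Dose = 258 mcg/kg/min × 92.4 kg = 23839.2 mcg/min
23839.2 mcg/min × 60 min/hr = 1430352 mcg/hr
Rate = 1430352 mcg/hr ÷ 17048.25 mcg/mL = 83.90025 mL/hr
Time remaining = 207.968 mL ÷ 83.90025 mL/hr = 2.478753 hr

2.5 hours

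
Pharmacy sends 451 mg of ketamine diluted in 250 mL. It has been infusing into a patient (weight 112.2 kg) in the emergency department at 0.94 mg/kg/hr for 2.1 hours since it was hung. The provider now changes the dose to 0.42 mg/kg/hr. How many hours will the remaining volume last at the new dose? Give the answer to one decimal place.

Initial rate:
Dose = 0.94 mg/kg/hr × 112.2 kg = 105.468 mg/hr
Concentration = 451 mg ÷ 250 mL = 1.804 mg/mL
Rate = 105.468 mg/hr ÷ 1.804 mg/mL = 58.46341 mL/hr
Volume infused so far = 58.46341 mL/hr × 2.1 hr = 122.7732 mL
Volume remaining = 250 − 122.7732 = 127.2268 mL
New rate:
Dose = 0.42 mg/kg/hr × 112.2 kg = 47.124 mg/hr
Rate = 47.124 mg/hr ÷ 1.804 mg/mL = 26.12195 mL/hr
Time remaining = 127.2268 mL ÷ 26.12195 mL/hr = 4.870495 hr

4.9 hours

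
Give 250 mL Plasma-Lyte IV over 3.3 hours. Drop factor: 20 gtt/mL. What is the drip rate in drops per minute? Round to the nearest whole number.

250 mL ÷ (3.3 hr × 60 = 198 min) = 1.262626 mL/min
1.262626 mL/min × 20 gtt/mL = 25.25253 gtt/min

25 gtt/min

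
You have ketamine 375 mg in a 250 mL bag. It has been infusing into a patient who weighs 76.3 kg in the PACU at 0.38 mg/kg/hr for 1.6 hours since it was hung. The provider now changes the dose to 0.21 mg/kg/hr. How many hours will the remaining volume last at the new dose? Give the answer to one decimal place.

20.5 hours

Initial rate:
Dose = 0.38 mg/kg/hr × 76.3 kg = 28.994 mg/hr
Concentration = 375 mg ÷ 250 mL = 1.5 mg/mL
Rate = 28.994 mg/hr ÷ 1.5 mg/mL = 19.32933 mL/hr
Volume infused so far = 19.32933 mL/hr × 1.6 hr = 30.92693 mL
Volume remaining = 250 − 30.92693 = 219.0731 mL
New rate:
Dose = 0.21 mg/kg/hr × 76.3 kg = 16.023 mg/hr
Rate = 16.023 mg/hr ÷ 1.5 mg/mL = 10.682 mL/hr
Time remaining = 219.0731 mL ÷ 10.682 mL/hr = 20.50862 hr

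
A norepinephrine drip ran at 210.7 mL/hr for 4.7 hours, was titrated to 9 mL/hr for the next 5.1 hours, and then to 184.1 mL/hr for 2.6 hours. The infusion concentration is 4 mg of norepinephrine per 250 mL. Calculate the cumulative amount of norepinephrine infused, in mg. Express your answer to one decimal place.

Concentration = 4 mg ÷ 250 mL = 0.016 mg/mL
Stage 1: 210.7 mL/hr × 4.7 hr = 990.29 mL → 990.29 mL × 0.016 mg/mL = 15.84464 mg
Stage 2: 9 mL/hr × 5.1 hr = 45.9 mL → 45.9 mL × 0.016 mg/mL = 0.7344 mg
Stage 3: 184.1 mL/hr × 2.6 hr = 478.66 mL → 478.66 mL × 0.016 mg/mL = 7.65856 mg
Total = 15.84464 + 0.7344 + 7.65856 = 24.2376 mg

24.2 mg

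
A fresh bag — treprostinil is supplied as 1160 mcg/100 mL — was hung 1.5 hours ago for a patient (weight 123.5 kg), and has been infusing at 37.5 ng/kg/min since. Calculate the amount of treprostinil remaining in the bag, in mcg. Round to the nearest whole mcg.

Dose = 37.5 ng/kg/min × 123.5 kg = 4631.25 ng/min
4631.25 ng/min × 60 min/hr = 277875 ng/hr
Concentration = 1160 mcg ÷ 100 mL = 11.6 mcg/mL = 11600 ng/mL
Rate = 277875 ng/hr ÷ 11600 ng/mL = 23.95474 mL/hr
Volume infused = 23.95474 mL/hr × 1.5 hr = 35.93211 mL
Volume remaining = 100 − 35.93211 = 64.06789 mL
Drug remaining = 64.06789 mL × 11600 ng/mL = 743187.5 ng = 743.1875 mcg

743 mcg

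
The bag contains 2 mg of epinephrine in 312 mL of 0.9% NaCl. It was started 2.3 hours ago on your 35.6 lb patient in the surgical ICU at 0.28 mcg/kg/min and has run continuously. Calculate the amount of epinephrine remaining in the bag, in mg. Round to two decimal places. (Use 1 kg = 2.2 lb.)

Weight = 35.6 lb ÷ 2.2 lb/kg = 16.18182 kg
Dose = 0.28 mcg/kg/min × 16.18182 kg = 4.530909 mcg/min
4.530909 mcg/min × 60 min/hr = 271.8545 mcg/hr
Concentration = 2 mg ÷ 312 mL = 0.006410256 mg/mL = 6.410256 mcg/mL
Rate = 271.8545 mcg/hr ÷ 6.410256 mcg/mL = 42.40931 mL/hr
Volume infused = 42.40931 mL/hr × 2.3 hr = 97.54141 mL
Volume remaining = 312 − 97.54141 = 214.4586 mL
Drug remaining = 214.4586 mL × 6.410256 mcg/mL = 1374.735 mcg = 1.374735 mg

1.37 mg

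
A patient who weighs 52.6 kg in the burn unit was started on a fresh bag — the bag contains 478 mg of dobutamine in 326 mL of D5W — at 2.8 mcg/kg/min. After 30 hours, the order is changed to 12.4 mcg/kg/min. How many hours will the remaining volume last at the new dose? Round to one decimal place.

Initial rate:
Dose = 2.8 mcg/kg/min × 52.6 kg = 147.28 mcg/min
147.28 mcg/min × 60 min/hr = 8836.8 mcg/hr
Concentration = 478 mg ÷ 326 mL = 1.466258 mg/mL = 1466.258 mcg/mL
Rate = 8836.8 mcg/hr ÷ 1466.258 mcg/mL = 6.026772 mL/hr
Volume infused so far = 6.026772 mL/hr × 30 hr = 180.8031 mL
Volume remaining = 326 − 180.8031 = 145.1969 mL
New rate:
Dose = 12.4 mcg/kg/min × 52.6 kg = 652.24 mcg/min
652.24 mcg/min × 60 min/hr = 39134.4 mcg/hr
Rate = 39134.4 mcg/hr ÷ 1466.258 mcg/mL = 26.68999 mL/hr
Time remaining = 145.1969 mL ÷ 26.68999 mL/hr = 5.440124 hr

5.4 hours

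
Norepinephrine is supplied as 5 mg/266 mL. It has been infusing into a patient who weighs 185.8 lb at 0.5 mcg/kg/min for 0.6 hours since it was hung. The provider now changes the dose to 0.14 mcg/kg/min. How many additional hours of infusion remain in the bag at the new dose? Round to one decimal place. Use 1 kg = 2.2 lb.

4.9 hours

Initial rate:
Weight = 185.8 lb ÷ 2.2 lb/kg = 84.45455 kg
Dose = 0.5 mcg/kg/min × 84.45455 kg = 42.22727 mcg/min
42.22727 mcg/min × 60 min/hr = 2533.636 mcg/hr
Concentration = 5 mg ÷ 266 mL = 0.01879699 mg/mL = 18.79699 mcg/mL
Rate = 2533.636 mcg/hr ÷ 18.79699 mcg/mL = 134.7895 mL/hr
Volume infused so far = 134.7895 mL/hr × 0.6 hr = 80.87367 mL
Volume remaining = 266 − 80.87367 = 185.1263 mL
New rate:
Dose = 0.14 mcg/kg/min × 84.45455 kg = 11.82364 mcg/min
11.82364 mcg/min × 60 min/hr = 709.4182 mcg/hr
Rate = 709.4182 mcg/hr ÷ 18.79699 mcg/mL = 37.74105 mL/hr
Time remaining = 185.1263 mL ÷ 37.74105 mL/hr = 4.905172 hr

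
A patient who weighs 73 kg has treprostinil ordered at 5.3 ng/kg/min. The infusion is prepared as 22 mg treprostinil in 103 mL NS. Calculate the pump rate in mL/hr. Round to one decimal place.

0.1 mL/hr

Dose = 5.3 ng/kg/min × 73 kg = 386.9 ng/min
386.9 ng/min × 60 min/hr = 23214 ng/hr
Concentration = 22 mg ÷ 103 mL = 0.2135922 mg/mL = 213592.2 ng/mL
Rate = 23214 ng/hr ÷ 213592.2 ng/mL = 0.1086837 mL/hr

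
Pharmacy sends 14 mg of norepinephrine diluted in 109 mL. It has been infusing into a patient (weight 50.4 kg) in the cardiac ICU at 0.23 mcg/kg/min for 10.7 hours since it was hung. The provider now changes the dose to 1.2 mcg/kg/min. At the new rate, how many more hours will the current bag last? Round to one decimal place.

Initial rate:
Dose = 0.23 mcg/kg/min × 50.4 kg = 11.592 mcg/min
11.592 mcg/min × 60 min/hr = 695.52 mcg/hr
Concentration = 14 mg ÷ 109 mL = 0.1284404 mg/mL = 128.4404 mcg/mL
Rate = 695.52 mcg/hr ÷ 128.4404 mcg/mL = 5.41512 mL/hr
Volume infused so far = 5.41512 mL/hr × 10.7 hr = 57.94178 mL
Volume remaining = 109 − 57.94178 = 51.05822 mL
New rate:
Dose = 1.2 mcg/kg/min × 50.4 kg = 60.48 mcg/min
60.48 mcg/min × 60 min/hr = 3628.8 mcg/hr
Rate = 3628.8 mcg/hr ÷ 128.4404 mcg/mL = 28.2528 mL/hr
Time remaining = 51.05822 mL ÷ 28.2528 mL/hr = 1.807191 hr

1.8 hours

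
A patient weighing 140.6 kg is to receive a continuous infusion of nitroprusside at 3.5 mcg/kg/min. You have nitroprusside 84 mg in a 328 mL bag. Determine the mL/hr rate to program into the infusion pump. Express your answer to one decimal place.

115.3 mL/hr

Dose = 3.5 mcg/kg/min × 140.6 kg = 492.1 mcg/min
492.1 mcg/min × 60 min/hr = 29526 mcg/hr
Concentration = 84 mg ÷ 328 mL = 0.2560976 mg/mL = 256.0976 mcg/mL
Rate = 29526 mcg/hr ÷ 256.0976 mcg/mL = 115.292 mL/hr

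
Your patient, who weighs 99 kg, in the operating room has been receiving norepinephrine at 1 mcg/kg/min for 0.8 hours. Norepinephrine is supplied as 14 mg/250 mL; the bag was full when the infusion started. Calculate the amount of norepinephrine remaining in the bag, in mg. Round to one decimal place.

Dose = 1 mcg/kg/min × 99 kg = 99 mcg/min
99 mcg/min × 60 min/hr = 5940 mcg/hr
Concentration = 14 mg ÷ 250 mL = 0.056 mg/mL = 56 mcg/mL
Rate = 5940 mcg/hr ÷ 56 mcg/mL = 106.0714 mL/hr
Volume infused = 106.0714 mL/hr × 0.8 hr = 84.85714 mL
Volume remaining = 250 − 84.85714 = 165.1429 mL
Drug remaining = 165.1429 mL × 56 mcg/mL = 9248 mcg = 9.248 mg

9.2 mg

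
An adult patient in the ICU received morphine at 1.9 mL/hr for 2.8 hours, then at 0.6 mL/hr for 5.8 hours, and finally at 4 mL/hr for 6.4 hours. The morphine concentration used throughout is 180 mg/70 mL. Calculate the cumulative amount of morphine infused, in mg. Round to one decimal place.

88.5 mg

Concentration = 180 mg ÷ 70 mL = 2.571429 mg/mL
Stage 1: 1.9 mL/hr × 2.8 hr = 5.32 mL → 5.32 mL × 2.571429 mg/mL = 13.68 mg
Stage 2: 0.6 mL/hr × 5.8 hr = 3.48 mL → 3.48 mL × 2.571429 mg/mL = 8.948571 mg
Stage 3: 4 mL/hr × 6.4 hr = 25.6 mL → 25.6 mL × 2.571429 mg/mL = 65.82857 mg
Total = 13.68 + 8.948571 + 65.82857 = 88.45714 mg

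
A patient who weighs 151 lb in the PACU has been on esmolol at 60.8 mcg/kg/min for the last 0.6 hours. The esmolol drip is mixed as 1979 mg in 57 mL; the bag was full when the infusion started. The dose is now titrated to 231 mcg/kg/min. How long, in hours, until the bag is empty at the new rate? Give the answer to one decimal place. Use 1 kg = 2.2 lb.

1.9 hours

Initial rate:
Weight = 151 lb ÷ 2.2 lb/kg = 68.63636 kg
Dose = 60.8 mcg/kg/min × 68.63636 kg = 4173.091 mcg/min
4173.091 mcg/min × 60 min/hr = 250385.5 mcg/hr
Concentration = 1979 mg ÷ 57 mL = 34.7193 mg/mL = 34719.3 mcg/mL
Rate = 250385.5 mcg/hr ÷ 34719.3 mcg/mL = 7.211708 mL/hr
Volume infused so far = 7.211708 mL/hr × 0.6 hr = 4.327025 mL
Volume remaining = 57 − 4.327025 = 52.67297 mL
New rate:
Dose = 231 mcg/kg/min × 68.63636 kg = 15855 mcg/min
15855 mcg/min × 60 min/hr = 951300 mcg/hr
Rate = 951300 mcg/hr ÷ 34719.3 mcg/mL = 27.39975 mL/hr
Time remaining = 52.67297 mL ÷ 27.39975 mL/hr = 1.922389 hr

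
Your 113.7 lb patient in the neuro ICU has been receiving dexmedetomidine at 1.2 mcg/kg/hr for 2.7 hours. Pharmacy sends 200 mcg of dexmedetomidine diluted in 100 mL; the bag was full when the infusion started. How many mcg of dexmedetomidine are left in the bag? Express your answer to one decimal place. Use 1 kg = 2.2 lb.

Weight = 113.7 lb ÷ 2.2 lb/kg = 51.68182 kg
Dose = 1.2 mcg/kg/hr × 51.68182 kg = 62.01818 mcg/hr
Concentration = 200 mcg ÷ 100 mL = 2 mcg/mL
Rate = 62.01818 mcg/hr ÷ 2 mcg/mL = 31.00909 mL/hr
Volume infused = 31.00909 mL/hr × 2.7 hr = 83.72455 mL
Volume remaining = 100 − 83.72455 = 16.27545 mL
Drug remaining = 16.27545 mL × 2 mcg/mL = 32.55091 mcg

32.6 mcg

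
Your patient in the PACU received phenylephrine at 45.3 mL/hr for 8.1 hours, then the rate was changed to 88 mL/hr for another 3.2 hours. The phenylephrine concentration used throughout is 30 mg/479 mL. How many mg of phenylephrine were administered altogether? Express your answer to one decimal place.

40.6 mg

Concentration = 30 mg ÷ 479 mL = 0.06263048 mg/mL
Stage 1: 45.3 mL/hr × 8.1 hr = 366.93 mL → 366.93 mL × 0.06263048 mg/mL = 22.981 mg
Stage 2: 88 mL/hr × 3.2 hr = 281.6 mL → 281.6 mL × 0.06263048 mg/mL = 17.63674 mg
Total = 22.981 + 17.63674 = 40.61775 mg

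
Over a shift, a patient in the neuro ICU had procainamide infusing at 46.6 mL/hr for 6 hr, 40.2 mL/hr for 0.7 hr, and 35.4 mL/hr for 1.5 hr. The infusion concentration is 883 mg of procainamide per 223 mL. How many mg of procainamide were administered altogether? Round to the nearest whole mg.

Concentration = 883 mg ÷ 223 mL = 3.959641 mg/mL
Stage 1: 46.6 mL/hr × 6 hr = 279.6 mL → 279.6 mL × 3.959641 mg/mL = 1107.116 mg
Stage 2: 40.2 mL/hr × 0.7 hr = 28.14 mL → 28.14 mL × 3.959641 mg/mL = 111.4243 mg
Stage 3: 35.4 mL/hr × 1.5 hr = 53.1 mL → 53.1 mL × 3.959641 mg/mL = 210.257 mg
Total = 1107.116 + 111.4243 + 210.257 = 1428.797 mg

1429 mg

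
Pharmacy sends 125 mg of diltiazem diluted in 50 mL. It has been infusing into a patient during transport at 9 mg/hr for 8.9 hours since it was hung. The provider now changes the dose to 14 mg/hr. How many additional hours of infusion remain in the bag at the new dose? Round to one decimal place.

3.2 hours

Initial rate:
Concentration = 125 mg ÷ 50 mL = 2.5 mg/mL
Rate = 9 mg/hr ÷ 2.5 mg/mL = 3.6 mL/hr
Volume infused so far = 3.6 mL/hr × 8.9 hr = 32.04 mL
Volume remaining = 50 − 32.04 = 17.96 mL
New rate:
Rate = 14 mg/hr ÷ 2.5 mg/mL = 5.6 mL/hr
Time remaining = 17.96 mL ÷ 5.6 mL/hr = 3.207143 hr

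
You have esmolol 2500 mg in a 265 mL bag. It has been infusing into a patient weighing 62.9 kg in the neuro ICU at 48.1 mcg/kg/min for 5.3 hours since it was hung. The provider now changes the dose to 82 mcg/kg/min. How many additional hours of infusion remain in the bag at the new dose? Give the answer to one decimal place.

Initial rate:
Dose = 48.1 mcg/kg/min × 62.9 kg = 3025.49 mcg/min
3025.49 mcg/min × 60 min/hr = 181529.4 mcg/hr
Concentration = 2500 mg ÷ 265 mL = 9.433962 mg/mL = 9433.962 mcg/mL
Rate = 181529.4 mcg/hr ÷ 9433.962 mcg/mL = 19.24212 mL/hr
Volume infused so far = 19.24212 mL/hr × 5.3 hr = 101.9832 mL
Volume remaining = 265 − 101.9832 = 163.0168 mL
New rate:
Dose = 82 mcg/kg/min × 62.9 kg = 5157.8 mcg/min
5157.8 mcg/min × 60 min/hr = 309468 mcg/hr
Rate = 309468 mcg/hr ÷ 9433.962 mcg/mL = 32.80361 mL/hr
Time remaining = 163.0168 mL ÷ 32.80361 mL/hr = 4.969477 hr

5.0 hours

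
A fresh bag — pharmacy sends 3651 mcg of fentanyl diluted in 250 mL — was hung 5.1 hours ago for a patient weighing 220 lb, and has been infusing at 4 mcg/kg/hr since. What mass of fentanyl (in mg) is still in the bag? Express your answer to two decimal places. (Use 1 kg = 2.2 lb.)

Weight = 220 lb ÷ 2.2 lb/kg = 100 kg
Dose = 4 mcg/kg/hr × 100 kg = 400 mcg/hr
Concentration = 3651 mcg ÷ 250 mL = 14.604 mcg/mL
Rate = 400 mcg/hr ÷ 14.604 mcg/mL = 27.38976 mL/hr
Volume infused = 27.38976 mL/hr × 5.1 hr = 139.6878 mL
Volume remaining = 250 − 139.6878 = 110.3122 mL
Drug remaining = 110.3122 mL × 14.604 mcg/mL = 1611 mcg = 1.611 mg

1.61 mg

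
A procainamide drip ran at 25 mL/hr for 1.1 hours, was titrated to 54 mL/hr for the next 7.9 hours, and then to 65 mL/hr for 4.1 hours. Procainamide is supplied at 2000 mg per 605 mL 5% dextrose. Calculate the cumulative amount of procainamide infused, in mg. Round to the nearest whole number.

2382 mg

Concentration = 2000 mg ÷ 605 mL = 3.305785 mg/mL
Stage 1: 25 mL/hr × 1.1 hr = 27.5 mL → 27.5 mL × 3.305785 mg/mL = 90.90909 mg
Stage 2: 54 mL/hr × 7.9 hr = 426.6 mL → 426.6 mL × 3.305785 mg/mL = 1410.248 mg
Stage 3: 65 mL/hr × 4.1 hr = 266.5 mL → 266.5 mL × 3.305785 mg/mL = 880.9917 mg
Total = 90.90909 + 1410.248 + 880.9917 = 2382.149 mg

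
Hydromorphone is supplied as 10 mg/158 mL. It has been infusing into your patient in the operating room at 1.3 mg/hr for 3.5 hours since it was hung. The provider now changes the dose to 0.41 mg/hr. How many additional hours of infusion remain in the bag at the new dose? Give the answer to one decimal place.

Initial rate:
Concentration = 10 mg ÷ 158 mL = 0.06329114 mg/mL
Rate = 1.3 mg/hr ÷ 0.06329114 mg/mL = 20.54 mL/hr
Volume infused so far = 20.54 mL/hr × 3.5 hr = 71.89 mL
Volume remaining = 158 − 71.89 = 86.11 mL
New rate:
Rate = 0.41 mg/hr ÷ 0.06329114 mg/mL = 6.478 mL/hr
Time remaining = 86.11 mL ÷ 6.478 mL/hr = 13.29268 hr

13.3 hours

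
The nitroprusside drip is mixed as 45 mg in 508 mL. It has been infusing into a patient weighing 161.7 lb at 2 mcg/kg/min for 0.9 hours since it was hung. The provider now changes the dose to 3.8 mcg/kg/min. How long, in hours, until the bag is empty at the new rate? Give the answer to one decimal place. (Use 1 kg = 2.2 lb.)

Initial rate:
Weight = 161.7 lb ÷ 2.2 lb/kg = 73.5 kg
Dose = 2 mcg/kg/min × 73.5 kg = 147 mcg/min
147 mcg/min × 60 min/hr = 8820 mcg/hr
Concentration = 45 mg ÷ 508 mL = 0.08858268 mg/mL = 88.58268 mcg/mL
Rate = 8820 mcg/hr ÷ 88.58268 mcg/mL = 99.568 mL/hr
Volume infused so far = 99.568 mL/hr × 0.9 hr = 89.6112 mL
Volume remaining = 508 − 89.6112 = 418.3888 mL
New rate:
Dose = 3.8 mcg/kg/min × 73.5 kg = 279.3 mcg/min
279.3 mcg/min × 60 min/hr = 16758 mcg/hr
Rate = 16758 mcg/hr ÷ 88.58268 mcg/mL = 189.1792 mL/hr
Time remaining = 418.3888 mL ÷ 189.1792 mL/hr = 2.2116 hr

2.2 hours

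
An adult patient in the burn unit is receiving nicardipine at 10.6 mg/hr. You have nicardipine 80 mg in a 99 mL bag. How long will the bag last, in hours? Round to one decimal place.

7.5 hours

Concentration = 80 mg ÷ 99 mL = 0.8080808 mg/mL
Rate = 10.6 mg/hr ÷ 0.8080808 mg/mL = 13.1175 mL/hr
Duration = 99 mL ÷ 13.1175 mL/hr = 7.54717 hr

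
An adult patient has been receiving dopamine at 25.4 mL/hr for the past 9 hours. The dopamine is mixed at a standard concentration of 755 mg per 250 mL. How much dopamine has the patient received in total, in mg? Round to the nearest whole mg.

690 mg

Concentration = 755 mg ÷ 250 mL = 3.02 mg/mL = 3020 mcg/mL
Drug rate = 25.4 mL/hr × 3020 mcg/mL = 76708 mcg/hr
Total = 76708 mcg/hr × 9 hr = 690372 mcg = 690.372 mg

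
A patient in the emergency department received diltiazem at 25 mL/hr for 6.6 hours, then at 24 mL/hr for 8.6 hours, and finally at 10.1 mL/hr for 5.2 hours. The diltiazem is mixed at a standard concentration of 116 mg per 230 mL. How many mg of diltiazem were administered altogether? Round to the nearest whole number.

214 mg

Concentration = 116 mg ÷ 230 mL = 0.5043478 mg/mL
Stage 1: 25 mL/hr × 6.6 hr = 165 mL → 165 mL × 0.5043478 mg/mL = 83.21739 mg
Stage 2: 24 mL/hr × 8.6 hr = 206.4 mL → 206.4 mL × 0.5043478 mg/mL = 104.0974 mg
Stage 3: 10.1 mL/hr × 5.2 hr = 52.52 mL → 52.52 mL × 0.5043478 mg/mL = 26.48835 mg
Total = 83.21739 + 104.0974 + 26.48835 = 213.8031 mg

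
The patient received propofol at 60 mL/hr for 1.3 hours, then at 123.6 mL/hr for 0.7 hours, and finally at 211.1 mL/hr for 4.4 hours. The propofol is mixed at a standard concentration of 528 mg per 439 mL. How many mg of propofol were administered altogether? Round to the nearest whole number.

Concentration = 528 mg ÷ 439 mL = 1.202733 mg/mL
Stage 1: 60 mL/hr × 1.3 hr = 78 mL → 78 mL × 1.202733 mg/mL = 93.81321 mg
Stage 2: 123.6 mL/hr × 0.7 hr = 86.52 mL → 86.52 mL × 1.202733 mg/mL = 104.0605 mg
Stage 3: 211.1 mL/hr × 4.4 hr = 928.84 mL → 928.84 mL × 1.202733 mg/mL = 1117.147 mg
Total = 93.81321 + 104.0605 + 1117.147 = 1315.021 mg

1315 mg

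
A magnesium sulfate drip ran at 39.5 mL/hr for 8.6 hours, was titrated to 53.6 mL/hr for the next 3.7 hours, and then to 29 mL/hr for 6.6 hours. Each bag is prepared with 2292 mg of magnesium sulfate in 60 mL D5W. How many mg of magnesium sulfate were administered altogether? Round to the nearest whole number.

27864 mg

Concentration = 2292 mg ÷ 60 mL = 38.2 mg/mL
Stage 1: 39.5 mL/hr × 8.6 hr = 339.7 mL → 339.7 mL × 38.2 mg/mL = 12976.54 mg
Stage 2: 53.6 mL/hr × 3.7 hr = 198.32 mL → 198.32 mL × 38.2 mg/mL = 7575.824 mg
Stage 3: 29 mL/hr × 6.6 hr = 191.4 mL → 191.4 mL × 38.2 mg/mL = 7311.48 mg
Total = 12976.54 + 7575.824 + 7311.48 = 27863.84 mg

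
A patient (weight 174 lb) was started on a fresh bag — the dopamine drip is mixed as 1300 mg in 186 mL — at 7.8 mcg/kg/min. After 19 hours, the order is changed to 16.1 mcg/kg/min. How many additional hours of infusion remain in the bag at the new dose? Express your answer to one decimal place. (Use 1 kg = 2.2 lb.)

7.8 hours

Initial rate:
Weight = 174 lb ÷ 2.2 lb/kg = 79.09091 kg
Dose = 7.8 mcg/kg/min × 79.09091 kg = 616.9091 mcg/min
616.9091 mcg/min × 60 min/hr = 37014.55 mcg/hr
Concentration = 1300 mg ÷ 186 mL = 6.989247 mg/mL = 6989.247 mcg/mL
Rate = 37014.55 mcg/hr ÷ 6989.247 mcg/mL = 5.295927 mL/hr
Volume infused so far = 5.295927 mL/hr × 19 hr = 100.6226 mL
Volume remaining = 186 − 100.6226 = 85.37738 mL
New rate:
Dose = 16.1 mcg/kg/min × 79.09091 kg = 1273.364 mcg/min
1273.364 mcg/min × 60 min/hr = 76401.82 mcg/hr
Rate = 76401.82 mcg/hr ÷ 6989.247 mcg/mL = 10.93134 mL/hr
Time remaining = 85.37738 mL ÷ 10.93134 mL/hr = 7.810333 hr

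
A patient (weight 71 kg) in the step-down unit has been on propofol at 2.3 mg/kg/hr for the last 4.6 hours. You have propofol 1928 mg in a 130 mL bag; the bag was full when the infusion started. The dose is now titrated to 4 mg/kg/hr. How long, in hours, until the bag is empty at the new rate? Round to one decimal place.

Initial rate:
Dose = 2.3 mg/kg/hr × 71 kg = 163.3 mg/hr
Concentration = 1928 mg ÷ 130 mL = 14.83077 mg/mL
Rate = 163.3 mg/hr ÷ 14.83077 mg/mL = 11.01089 mL/hr
Volume infused so far = 11.01089 mL/hr × 4.6 hr = 50.6501 mL
Volume remaining = 130 − 50.6501 = 79.3499 mL
New rate:
Dose = 4 mg/kg/hr × 71 kg = 284 mg/hr
Rate = 284 mg/hr ÷ 14.83077 mg/mL = 19.14938 mL/hr
Time remaining = 79.3499 mL ÷ 19.14938 mL/hr = 4.143732 hr

4.1 hours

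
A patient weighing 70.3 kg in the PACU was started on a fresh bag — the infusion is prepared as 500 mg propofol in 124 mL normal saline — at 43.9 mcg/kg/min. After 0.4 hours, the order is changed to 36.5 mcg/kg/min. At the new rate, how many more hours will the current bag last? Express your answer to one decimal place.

2.8 hours

Initial rate:
Dose = 43.9 mcg/kg/min × 70.3 kg = 3086.17 mcg/min
3086.17 mcg/min × 60 min/hr = 185170.2 mcg/hr
Concentration = 500 mg ÷ 124 mL = 4.032258 mg/mL = 4032.258 mcg/mL
Rate = 185170.2 mcg/hr ÷ 4032.258 mcg/mL = 45.92221 mL/hr
Volume infused so far = 45.92221 mL/hr × 0.4 hr = 18.36888 mL
Volume remaining = 124 − 18.36888 = 105.6311 mL
New rate:
Dose = 36.5 mcg/kg/min × 70.3 kg = 2565.95 mcg/min
2565.95 mcg/min × 60 min/hr = 153957 mcg/hr
Rate = 153957 mcg/hr ÷ 4032.258 mcg/mL = 38.18134 mL/hr
Time remaining = 105.6311 mL ÷ 38.18134 mL/hr = 2.766564 hr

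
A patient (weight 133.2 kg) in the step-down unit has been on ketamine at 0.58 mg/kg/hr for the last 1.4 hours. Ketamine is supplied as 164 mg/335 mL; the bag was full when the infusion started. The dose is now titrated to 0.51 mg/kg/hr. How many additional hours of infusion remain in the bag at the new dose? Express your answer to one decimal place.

0.8 hours

Initial rate:
Dose = 0.58 mg/kg/hr × 133.2 kg = 77.256 mg/hr
Concentration = 164 mg ÷ 335 mL = 0.4895522 mg/mL
Rate = 77.256 mg/hr ÷ 0.4895522 mg/mL = 157.8095 mL/hr
Volume infused so far = 157.8095 mL/hr × 1.4 hr = 220.9333 mL
Volume remaining = 335 − 220.9333 = 114.0667 mL
New rate:
Dose = 0.51 mg/kg/hr × 133.2 kg = 67.932 mg/hr
Rate = 67.932 mg/hr ÷ 0.4895522 mg/mL = 138.7635 mL/hr
Time remaining = 114.0667 mL ÷ 138.7635 mL/hr = 0.822022 hr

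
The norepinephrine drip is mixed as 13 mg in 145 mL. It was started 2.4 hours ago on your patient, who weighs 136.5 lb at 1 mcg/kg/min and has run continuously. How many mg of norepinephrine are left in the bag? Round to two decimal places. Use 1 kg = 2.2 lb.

4.07 mg

Weight = 136.5 lb ÷ 2.2 lb/kg = 62.04545 kg
Dose = 1 mcg/kg/min × 62.04545 kg = 62.04545 mcg/min
62.04545 mcg/min × 60 min/hr = 3722.727 mcg/hr
Concentration = 13 mg ÷ 145 mL = 0.08965517 mg/mL = 89.65517 mcg/mL
Rate = 3722.727 mcg/hr ÷ 89.65517 mcg/mL = 41.52273 mL/hr
Volume infused = 41.52273 mL/hr × 2.4 hr = 99.65455 mL
Volume remaining = 145 − 99.65455 = 45.34545 mL
Drug remaining = 45.34545 mL × 89.65517 mcg/mL = 4065.455 mcg = 4.065455 mg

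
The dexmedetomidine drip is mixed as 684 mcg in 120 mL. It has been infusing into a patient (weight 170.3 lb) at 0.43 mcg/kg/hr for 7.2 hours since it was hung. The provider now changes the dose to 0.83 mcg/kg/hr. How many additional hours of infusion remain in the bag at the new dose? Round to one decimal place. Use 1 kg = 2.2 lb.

6.9 hours

Initial rate:
Weight = 170.3 lb ÷ 2.2 lb/kg = 77.40909 kg
Dose = 0.43 mcg/kg/hr × 77.40909 kg = 33.28591 mcg/hr
Concentration = 684 mcg ÷ 120 mL = 5.7 mcg/mL
Rate = 33.28591 mcg/hr ÷ 5.7 mcg/mL = 5.839633 mL/hr
Volume infused so far = 5.839633 mL/hr × 7.2 hr = 42.04536 mL
Volume remaining = 120 − 42.04536 = 77.95464 mL
New rate:
Dose = 0.83 mcg/kg/hr × 77.40909 kg = 64.24955 mcg/hr
Rate = 64.24955 mcg/hr ÷ 5.7 mcg/mL = 11.27185 mL/hr
Time remaining = 77.95464 mL ÷ 11.27185 mL/hr = 6.915869 hr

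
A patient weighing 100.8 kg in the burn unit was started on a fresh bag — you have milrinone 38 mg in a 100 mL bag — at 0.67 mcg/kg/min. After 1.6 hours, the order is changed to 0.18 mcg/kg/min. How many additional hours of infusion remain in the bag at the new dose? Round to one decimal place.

29.0 hours

Initial rate:
Dose = 0.67 mcg/kg/min × 100.8 kg = 67.536 mcg/min
67.536 mcg/min × 60 min/hr = 4052.16 mcg/hr
Concentration = 38 mg ÷ 100 mL = 0.38 mg/mL = 380 mcg/mL
Rate = 4052.16 mcg/hr ÷ 380 mcg/mL = 10.66358 mL/hr
Volume infused so far = 10.66358 mL/hr × 1.6 hr = 17.06173 mL
Volume remaining = 100 − 17.06173 = 82.93827 mL
New rate:
Dose = 0.18 mcg/kg/min × 100.8 kg = 18.144 mcg/min
18.144 mcg/min × 60 min/hr = 1088.64 mcg/hr
Rate = 1088.64 mcg/hr ÷ 380 mcg/mL = 2.864842 mL/hr
Time remaining = 82.93827 mL ÷ 2.864842 mL/hr = 28.95038 hr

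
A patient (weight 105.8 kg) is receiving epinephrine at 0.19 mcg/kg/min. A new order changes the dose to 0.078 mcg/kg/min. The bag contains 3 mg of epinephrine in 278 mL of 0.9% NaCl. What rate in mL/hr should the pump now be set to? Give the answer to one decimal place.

Dose = 0.078 mcg/kg/min × 105.8 kg = 8.2524 mcg/min
8.2524 mcg/min × 60 min/hr = 495.144 mcg/hr
Concentration = 3 mg ÷ 278 mL = 0.01079137 mg/mL = 10.79137 mcg/mL
Rate = 495.144 mcg/hr ÷ 10.79137 mcg/mL = 45.88334 mL/hr

45.9 mL/hr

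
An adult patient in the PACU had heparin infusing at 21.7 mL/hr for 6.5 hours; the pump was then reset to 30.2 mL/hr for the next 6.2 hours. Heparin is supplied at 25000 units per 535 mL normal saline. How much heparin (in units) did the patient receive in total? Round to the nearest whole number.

15341 units

Concentration = 25000 units ÷ 535 mL = 46.72897 units/mL
Stage 1: 21.7 mL/hr × 6.5 hr = 141.05 mL → 141.05 mL × 46.72897 units/mL = 6591.121 units
Stage 2: 30.2 mL/hr × 6.2 hr = 187.24 mL → 187.24 mL × 46.72897 units/mL = 8749.533 units
Total = 6591.121 + 8749.533 = 15340.65 units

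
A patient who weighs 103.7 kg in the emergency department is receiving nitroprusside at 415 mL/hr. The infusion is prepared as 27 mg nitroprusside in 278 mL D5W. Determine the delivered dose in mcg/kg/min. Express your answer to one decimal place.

Concentration = 27 mg ÷ 278 mL = 0.0971223 mg/mL = 97.1223 mcg/mL
Drug rate = 415 mL/hr × 97.1223 mcg/mL = 40305.76 mcg/hr
40305.76 mcg/hr ÷ 60 min/hr = 671.7626 mcg/min
671.7626 mcg/min ÷ 103.7 kg = 6.477942 mcg/kg/min

6.5 mcg/kg/min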